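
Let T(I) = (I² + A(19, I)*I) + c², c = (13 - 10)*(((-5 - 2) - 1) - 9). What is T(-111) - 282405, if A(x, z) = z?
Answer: -255162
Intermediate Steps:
c = -51 (c = 3*((-7 - 1) - 9) = 3*(-8 - 9) = 3*(-17) = -51)
T(I) = 2601 + 2*I² (T(I) = (I² + I*I) + (-51)² = (I² + I²) + 2601 = 2*I² + 2601 = 2601 + 2*I²)
T(-111) - 282405 = (2601 + 2*(-111)²) - 282405 = (2601 + 2*12321) - 282405 = (2601 + 24642) - 282405 = 27243 - 282405 = -255162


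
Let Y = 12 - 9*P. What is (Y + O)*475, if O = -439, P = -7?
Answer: -172900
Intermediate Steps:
Y = 75 (Y = 12 - 9*(-7) = 12 + 63 = 75)
(Y + O)*475 = (75 - 439)*475 = -364*475 = -172900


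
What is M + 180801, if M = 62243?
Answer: 243044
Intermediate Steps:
M + 180801 = 62243 + 180801 = 243044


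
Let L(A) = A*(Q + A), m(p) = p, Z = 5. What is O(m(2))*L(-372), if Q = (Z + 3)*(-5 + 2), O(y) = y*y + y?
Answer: 883872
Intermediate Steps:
O(y) = y + y² (O(y) = y² + y = y + y²)
Q = -24 (Q = (5 + 3)*(-5 + 2) = 8*(-3) = -24)
L(A) = A*(-24 + A)
O(m(2))*L(-372) = (2*(1 + 2))*(-372*(-24 - 372)) = (2*3)*(-372*(-396)) = 6*147312 = 883872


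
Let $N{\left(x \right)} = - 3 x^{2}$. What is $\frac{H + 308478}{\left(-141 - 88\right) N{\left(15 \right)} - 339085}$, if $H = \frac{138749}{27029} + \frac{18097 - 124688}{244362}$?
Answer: $- \frac{2037485180637043}{1218662810485980} \approx -1.6719$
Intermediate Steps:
$H = \frac{31023934999}{6604860498}$ ($H = 138749 \cdot \frac{1}{27029} - \frac{106591}{244362} = \frac{138749}{27029} - \frac{106591}{244362} = \frac{31023934999}{6604860498} \approx 4.6971$)
$\frac{H + 308478}{\left(-141 - 88\right) N{\left(15 \right)} - 339085} = \frac{\frac{31023934999}{6604860498} + 308478}{\left(-141 - 88\right) \left(- 3 \cdot 15^{2}\right) - 339085} = \frac{2037485180637043}{6604860498 \left(- 229 \left(\left(-3\right) 225\right) - 339085\right)} = \frac{2037485180637043}{6604860498 \left(\left(-229\right) \left(-675\right) - 339085\right)} = \frac{2037485180637043}{6604860498 \left(154575 - 339085\right)} = \frac{2037485180637043}{6604860498 \left(-184510\right)} = \frac{2037485180637043}{6604860498} \left(- \frac{1}{184510}\right) = - \frac{2037485180637043}{1218662810485980}$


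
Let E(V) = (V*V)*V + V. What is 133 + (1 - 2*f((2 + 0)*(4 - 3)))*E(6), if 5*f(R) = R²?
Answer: -⅕ ≈ -0.20000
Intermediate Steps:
E(V) = V + V³ (E(V) = V²*V + V = V³ + V = V + V³)
f(R) = R²/5
133 + (1 - 2*f((2 + 0)*(4 - 3)))*E(6) = 133 + (1 - 2*((2 + 0)*(4 - 3))²/5)*(6 + 6³) = 133 + (1 - 2*(2*1)²/5)*(6 + 216) = 133 + (1 - 2*2²/5)*222 = 133 + (1 - 2*4/5)*222 = 133 + (1 - 2*⅘)*222 = 133 + (1 - 8/5)*222 = 133 - ⅗*222 = 133 - 666/5 = -⅕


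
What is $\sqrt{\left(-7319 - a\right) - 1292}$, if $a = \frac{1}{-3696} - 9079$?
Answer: $\frac{\sqrt{399567399}}{924} \approx 21.633$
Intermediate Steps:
$a = - \frac{33555985}{3696}$ ($a = - \frac{1}{3696} - 9079 = - \frac{33555985}{3696} \approx -9079.0$)
$\sqrt{\left(-7319 - a\right) - 1292} = \sqrt{\left(-7319 - - \frac{33555985}{3696}\right) - 1292} = \sqrt{\left(-7319 + \frac{33555985}{3696}\right) - 1292} = \sqrt{\frac{6504961}{3696} - 1292} = \sqrt{\frac{1729729}{3696}} = \frac{\sqrt{399567399}}{924}$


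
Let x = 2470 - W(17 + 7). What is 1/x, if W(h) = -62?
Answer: 1/2532 ≈ 0.00039494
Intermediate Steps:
x = 2532 (x = 2470 - 1*(-62) = 2470 + 62 = 2532)
1/x = 1/2532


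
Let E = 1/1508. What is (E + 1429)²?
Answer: 4643736234489/2274064 ≈ 2.0420e+6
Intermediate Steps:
E = 1/1508 ≈ 0.00066313
(E + 1429)² = (1/1508 + 1429)² = (2154933/1508)² = 4643736234489/2274064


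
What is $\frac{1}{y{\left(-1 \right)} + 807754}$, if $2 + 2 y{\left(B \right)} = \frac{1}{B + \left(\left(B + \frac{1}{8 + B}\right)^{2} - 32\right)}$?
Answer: $\frac{3162}{2554114937} \approx 1.238 \cdot 10^{-6}$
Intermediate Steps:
$y{\left(B \right)} = -1 + \frac{1}{2 \left(-32 + B + \left(B + \frac{1}{8 + B}\right)^{2}\right)}$ ($y{\left(B \right)} = -1 + \frac{1}{2 \left(B + \left(\left(B + \frac{1}{8 + B}\right)^{2} - 32\right)\right)} = -1 + \frac{1}{2 \left(B + \left(-32 + \left(B + \frac{1}{8 + B}\right)^{2}\right)\right)} = -1 + \frac{1}{2 \left(-32 + B + \left(B + \frac{1}{8 + B}\right)^{2}\right)}$)
$\frac{1}{y{\left(-1 \right)} + 807754} = \frac{1}{\frac{2079 - \left(-1\right)^{4} - 17 \left(-1\right)^{3} + 440 \left(-1\right) - \frac{99 \left(-1\right)^{2}}{2}}{-2047 + \left(-1\right)^{4} - -432 + 17 \left(-1\right)^{3} + 50 \left(-1\right)^{2}} + 807754} = \frac{1}{\frac{2079 - 1 - -17 - 440 - \frac{99}{2}}{-2047 + 1 + 432 + 17 \left(-1\right) + 50 \cdot 1} + 807754} = \frac{1}{\frac{2079 - 1 + 17 - 440 - \frac{99}{2}}{-2047 + 1 + 432 - 17 + 50} + 807754} = \frac{1}{\frac{1}{-1581} \cdot \frac{3211}{2} + 807754} = \frac{1}{\left(- \frac{1}{1581}\right) \frac{3211}{2} + 807754} = \frac{1}{- \frac{3211}{3162} + 807754} = \frac{1}{\frac{2554114937}{3162}} = \frac{3162}{2554114937}$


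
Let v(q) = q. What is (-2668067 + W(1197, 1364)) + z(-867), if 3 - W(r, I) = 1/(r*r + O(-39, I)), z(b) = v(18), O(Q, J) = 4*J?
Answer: -3837357180191/1438265 ≈ -2.6680e+6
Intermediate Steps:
z(b) = 18
W(r, I) = 3 - 1/(r² + 4*I) (W(r, I) = 3 - 1/(r*r + 4*I) = 3 - 1/(r² + 4*I))
(-2668067 + W(1197, 1364)) + z(-867) = (-2668067 + (-1 + 3*1197² + 12*1364)/(1197² + 4*1364)) + 18 = (-2668067 + (-1 + 3*1432809 + 16368)/(1432809 + 5456)) + 18 = (-2668067 + (-1 + 4298427 + 16368)/1438265) + 18 = (-2668067 + (1/1438265)*4314794) + 18 = (-2668067 + 4314794/1438265) + 18 = -3837383068961/1438265 + 18 = -3837357180191/1438265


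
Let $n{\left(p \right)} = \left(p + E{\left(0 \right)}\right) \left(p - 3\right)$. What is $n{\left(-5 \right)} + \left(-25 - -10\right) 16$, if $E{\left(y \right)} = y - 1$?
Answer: $-192$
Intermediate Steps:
$E{\left(y \right)} = -1 + y$ ($E{\left(y \right)} = y - 1 = -1 + y$)
$n{\left(p \right)} = \left(-1 + p\right) \left(-3 + p\right)$ ($n{\left(p \right)} = \left(p + \left(-1 + 0\right)\right) \left(p - 3\right) = \left(p - 1\right) \left(-3 + p\right) = \left(-1 + p\right) \left(-3 + p\right)$)
$n{\left(-5 \right)} + \left(-25 - -10\right) 16 = \left(3 + \left(-5\right)^{2} - -20\right) + \left(-25 - -10\right) 16 = \left(3 + 25 + 20\right) + \left(-25 + 10\right) 16 = 48 - 240 = -192$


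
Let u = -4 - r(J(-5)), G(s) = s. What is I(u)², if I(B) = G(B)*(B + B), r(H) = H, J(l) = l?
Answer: 4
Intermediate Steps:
u = 1 (u = -4 - 1*(-5) = -4 + 5 = 1)
I(B) = 2*B² (I(B) = B*(B + B) = B*(2*B) = 2*B²)
I(u)² = (2*1²)² = (2*1)² = 2² = 4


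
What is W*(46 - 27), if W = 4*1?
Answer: 76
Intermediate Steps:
W = 4
W*(46 - 27) = 4*(46 - 27) = 4*19 = 76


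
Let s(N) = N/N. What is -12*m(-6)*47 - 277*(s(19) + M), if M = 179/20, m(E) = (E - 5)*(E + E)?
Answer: -1544083/20 ≈ -77204.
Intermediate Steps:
m(E) = 2*E*(-5 + E) (m(E) = (-5 + E)*(2*E) = 2*E*(-5 + E))
s(N) = 1
M = 179/20 (M = 179*(1/20) = 179/20 ≈ 8.9500)
-12*m(-6)*47 - 277*(s(19) + M) = -24*(-6)*(-5 - 6)*47 - 277*(1 + 179/20) = -24*(-6)*(-11)*47 - 277*199/20 = -12*132*47 - 1*55123/20 = -1584*47 - 55123/20 = -74448 - 55123/20 = -1544083/20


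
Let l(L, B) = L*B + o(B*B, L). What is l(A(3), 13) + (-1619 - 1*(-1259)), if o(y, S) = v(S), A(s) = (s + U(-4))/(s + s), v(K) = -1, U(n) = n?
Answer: -2179/6 ≈ -363.17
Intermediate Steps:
A(s) = (-4 + s)/(2*s) (A(s) = (s - 4)/(s + s) = (-4 + s)/((2*s)) = (-4 + s)*(1/(2*s)) = (-4 + s)/(2*s))
o(y, S) = -1
l(L, B) = -1 + B*L (l(L, B) = L*B - 1 = B*L - 1 = -1 + B*L)
l(A(3), 13) + (-1619 - 1*(-1259)) = (-1 + 13*((½)*(-4 + 3)/3)) + (-1619 - 1*(-1259)) = (-1 + 13*((½)*(⅓)*(-1))) + (-1619 + 1259) = (-1 + 13*(-⅙)) - 360 = (-1 - 13/6) - 360 = -19/6 - 360 = -2179/6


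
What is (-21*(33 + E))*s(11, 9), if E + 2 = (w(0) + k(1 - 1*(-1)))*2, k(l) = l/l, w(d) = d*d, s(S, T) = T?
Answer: -6237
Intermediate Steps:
w(d) = d²
k(l) = 1
E = 0 (E = -2 + (0² + 1)*2 = -2 + (0 + 1)*2 = -2 + 1*2 = -2 + 2 = 0)
(-21*(33 + E))*s(11, 9) = -21*(33 + 0)*9 = -21*33*9 = -693*9 = -6237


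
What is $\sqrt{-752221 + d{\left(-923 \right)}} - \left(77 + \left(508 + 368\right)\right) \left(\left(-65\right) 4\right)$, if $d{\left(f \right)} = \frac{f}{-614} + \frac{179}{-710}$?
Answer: $247780 + \frac{i \sqrt{8934663246821065}}{108985} \approx 2.4778 \cdot 10^{5} + 867.31 i$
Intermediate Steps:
$d{\left(f \right)} = - \frac{179}{710} - \frac{f}{614}$ ($d{\left(f \right)} = f \left(- \frac{1}{614}\right) + 179 \left(- \frac{1}{710}\right) = - \frac{f}{614} - \frac{179}{710} = - \frac{179}{710} - \frac{f}{614}$)
$\sqrt{-752221 + d{\left(-923 \right)}} - \left(77 + \left(508 + 368\right)\right) \left(\left(-65\right) 4\right) = \sqrt{-752221 - - \frac{136356}{108985}} - \left(77 + \left(508 + 368\right)\right) \left(\left(-65\right) 4\right) = \sqrt{-752221 + \left(- \frac{179}{710} + \frac{923}{614}\right)} - \left(77 + 876\right) \left(-260\right) = \sqrt{-752221 + \frac{136356}{108985}} - 953 \left(-260\right) = \sqrt{- \frac{81980669329}{108985}} - -247780 = \frac{i \sqrt{8934663246821065}}{108985} + 247780 = 247780 + \frac{i \sqrt{8934663246821065}}{108985}$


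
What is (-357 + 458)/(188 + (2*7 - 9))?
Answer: 101/193 ≈ 0.52332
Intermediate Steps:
(-357 + 458)/(188 + (2*7 - 9)) = 101/(188 + (14 - 9)) = 101/(188 + 5) = 101/193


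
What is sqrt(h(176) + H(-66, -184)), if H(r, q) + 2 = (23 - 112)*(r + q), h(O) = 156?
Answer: 2*sqrt(5601) ≈ 149.68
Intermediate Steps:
H(r, q) = -2 - 89*q - 89*r (H(r, q) = -2 + (23 - 112)*(r + q) = -2 - 89*(q + r) = -2 + (-89*q - 89*r) = -2 - 89*q - 89*r)
sqrt(h(176) + H(-66, -184)) = sqrt(156 + (-2 - 89*(-184) - 89*(-66))) = sqrt(156 + (-2 + 16376 + 5874)) = sqrt(156 + 22248) = sqrt(22404) = 2*sqrt(5601)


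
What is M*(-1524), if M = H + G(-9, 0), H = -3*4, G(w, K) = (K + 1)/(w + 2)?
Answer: 129540/7 ≈ 18506.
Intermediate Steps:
G(w, K) = (1 + K)/(2 + w)
H = -12
M = -85/7 (M = -12 + (1 + 0)/(2 - 9) = -12 + 1/(-7) = -12 - ⅐*1 = -12 - ⅐ = -85/7 ≈ -12.143)
M*(-1524) = -85/7*(-1524) = 129540/7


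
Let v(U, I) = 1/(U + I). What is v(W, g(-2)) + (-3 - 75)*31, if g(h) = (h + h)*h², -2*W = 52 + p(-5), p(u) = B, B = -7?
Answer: -186188/77 ≈ -2418.0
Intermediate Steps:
p(u) = -7
W = -45/2 (W = -(52 - 7)/2 = -½*45 = -45/2 ≈ -22.500)
g(h) = 2*h³ (g(h) = (2*h)*h² = 2*h³)
v(U, I) = 1/(I + U)
v(W, g(-2)) + (-3 - 75)*31 = 1/(2*(-2)³ - 45/2) + (-3 - 75)*31 = 1/(2*(-8) - 45/2) - 78*31 = 1/(-16 - 45/2) - 2418 = 1/(-77/2) - 2418 = -2/77 - 2418 = -186188/77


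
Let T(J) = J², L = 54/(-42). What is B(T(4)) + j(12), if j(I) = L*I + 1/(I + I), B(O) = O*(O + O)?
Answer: 83431/168 ≈ 496.61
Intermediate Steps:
L = -9/7 (L = 54*(-1/42) = -9/7 ≈ -1.2857)
B(O) = 2*O² (B(O) = O*(2*O) = 2*O²)
j(I) = 1/(2*I) - 9*I/7 (j(I) = -9*I/7 + 1/(I + I) = -9*I/7 + 1/(2*I) = 1/(2*I) - 9*I/7)
B(T(4)) + j(12) = 2*(4²)² + (1/14)*(7 - 18*12²)/12 = 2*16² + (1/14)*(1/12)*(7 - 18*144) = 2*256 + (1/14)*(1/12)*(7 - 2592) = 512 + (1/14)*(1/12)*(-2585) = 512 - 2585/168 = 83431/168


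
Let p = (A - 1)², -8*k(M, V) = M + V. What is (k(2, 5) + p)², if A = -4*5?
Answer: 12397441/64 ≈ 1.9371e+5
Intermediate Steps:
A = -20
k(M, V) = -M/8 - V/8 (k(M, V) = -(M + V)/8 = -M/8 - V/8)
p = 441 (p = (-20 - 1)² = (-21)² = 441)
(k(2, 5) + p)² = ((-⅛*2 - ⅛*5) + 441)² = ((-¼ - 5/8) + 441)² = (-7/8 + 441)² = (3521/8)² = 12397441/64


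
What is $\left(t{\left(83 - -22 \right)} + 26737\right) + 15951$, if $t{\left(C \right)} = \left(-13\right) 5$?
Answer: $42623$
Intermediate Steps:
$t{\left(C \right)} = -65$
$\left(t{\left(83 - -22 \right)} + 26737\right) + 15951 = \left(-65 + 26737\right) + 15951 = 26672 + 15951 = 42623$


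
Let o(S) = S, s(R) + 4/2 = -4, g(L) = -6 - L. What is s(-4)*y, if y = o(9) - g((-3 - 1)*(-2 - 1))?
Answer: -162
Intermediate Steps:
s(R) = -6 (s(R) = -2 - 4 = -6)
y = 27 (y = 9 - (-6 - (-3 - 1)*(-2 - 1)) = 9 - (-6 - (-4)*(-3)) = 9 - (-6 - 1*12) = 9 - (-6 - 12) = 9 - 1*(-18) = 9 + 18 = 27)
s(-4)*y = -6*27 = -162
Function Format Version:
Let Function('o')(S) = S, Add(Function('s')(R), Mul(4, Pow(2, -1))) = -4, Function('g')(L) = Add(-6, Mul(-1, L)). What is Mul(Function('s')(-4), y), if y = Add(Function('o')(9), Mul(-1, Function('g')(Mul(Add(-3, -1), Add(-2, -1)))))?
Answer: -162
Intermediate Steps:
Function('s')(R) = -6 (Function('s')(R) = Add(-2, -4) = -6)
y = 27 (y = Add(9, Mul(-1, Add(-6, Mul(-1, Mul(Add(-3, -1), Add(-2, -1)))))) = Add(9, Mul(-1, Add(-6, Mul(-1, Mul(-4, -3))))) = Add(9, Mul(-1, Add(-6, Mul(-1, 12)))) = Add(9, Mul(-1, Add(-6, -12))) = Add(9, Mul(-1, -18)) = Add(9, 18) = 27)
Mul(Function('s')(-4), y) = Mul(-6, 27) = -162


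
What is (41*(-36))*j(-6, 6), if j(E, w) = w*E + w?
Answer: 44280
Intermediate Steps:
j(E, w) = w + E*w (j(E, w) = E*w + w = w + E*w)
(41*(-36))*j(-6, 6) = (41*(-36))*(6*(1 - 6)) = -8856*(-5) = -1476*(-30) = 44280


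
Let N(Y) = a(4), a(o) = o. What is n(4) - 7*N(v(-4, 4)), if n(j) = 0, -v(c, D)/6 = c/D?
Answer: -28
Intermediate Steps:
v(c, D) = -6*c/D
N(Y) = 4
n(4) - 7*N(v(-4, 4)) = 0 - 7*4 = 0 - 28 = -28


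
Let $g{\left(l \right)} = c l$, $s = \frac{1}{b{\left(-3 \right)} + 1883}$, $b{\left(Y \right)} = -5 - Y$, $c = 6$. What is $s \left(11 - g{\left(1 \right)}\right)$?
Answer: $\frac{5}{1881} \approx 0.0026582$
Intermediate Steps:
$s = \frac{1}{1881}$ ($s = \frac{1}{\left(-5 - -3\right) + 1883} = \frac{1}{\left(-5 + 3\right) + 1883} = \frac{1}{-2 + 1883} = \frac{1}{1881} \approx 0.00053163$)
$g{\left(l \right)} = 6 l$
$s \left(11 - g{\left(1 \right)}\right) = \frac{11 - 6 \cdot 1}{1881} = \frac{11 - 6}{1881} = \frac{1}{1881} \cdot 5 = \frac{5}{1881}$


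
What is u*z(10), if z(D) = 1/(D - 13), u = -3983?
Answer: 3983/3 ≈ 1327.7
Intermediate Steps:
z(D) = 1/(-13 + D)
u*z(10) = -3983/(-13 + 10) = -3983/(-3) = -3983*(-1/3) = 3983/3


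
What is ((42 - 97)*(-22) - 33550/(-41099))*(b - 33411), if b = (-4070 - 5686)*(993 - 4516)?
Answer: 1708722661023180/41099 ≈ 4.1576e+10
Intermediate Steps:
b = 34370388 (b = -9756*(-3523) = 34370388)
((42 - 97)*(-22) - 33550/(-41099))*(b - 33411) = ((42 - 97)*(-22) - 33550/(-41099))*(34370388 - 33411) = (-55*(-22) - 33550*(-1/41099))*34336977 = (1210 + 33550/41099)*34336977 = (49763340/41099)*34336977 = 1708722661023180/41099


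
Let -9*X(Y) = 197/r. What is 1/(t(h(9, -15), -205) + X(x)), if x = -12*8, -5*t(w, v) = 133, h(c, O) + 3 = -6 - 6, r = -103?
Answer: -4635/122306 ≈ -0.037897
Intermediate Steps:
h(c, O) = -15 (h(c, O) = -3 + (-6 - 6) = -3 - 12 = -15)
t(w, v) = -133/5 (t(w, v) = -⅕*133 = -133/5)
x = -96
X(Y) = 197/927 (X(Y) = -197/(9*(-103)) = -197*(-1)/(9*103) = -⅑*(-197/103) = 197/927)
1/(t(h(9, -15), -205) + X(x)) = 1/(-133/5 + 197/927) = 1/(-122306/4635) = -4635/122306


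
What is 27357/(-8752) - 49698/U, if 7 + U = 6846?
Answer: -622051419/59854928 ≈ -10.393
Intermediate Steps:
U = 6839 (U = -7 + 6846 = 6839)
27357/(-8752) - 49698/U = 27357/(-8752) - 49698/6839 = 27357*(-1/8752) - 49698*1/6839 = -27357/8752 - 49698/6839 = -622051419/59854928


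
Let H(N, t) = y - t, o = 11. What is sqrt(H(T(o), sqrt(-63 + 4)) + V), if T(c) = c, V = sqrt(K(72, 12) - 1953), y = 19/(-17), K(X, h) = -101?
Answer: sqrt(-323 - 289*I*sqrt(59) + 289*I*sqrt(2054))/17 ≈ 4.2743 + 4.4031*I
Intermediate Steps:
y = -19/17 (y = 19*(-1/17) = -19/17 ≈ -1.1176)
V = I*sqrt(2054) (V = sqrt(-101 - 1953) = sqrt(-2054) = I*sqrt(2054) ≈ 45.321*I)
H(N, t) = -19/17 - t
sqrt(H(T(o), sqrt(-63 + 4)) + V) = sqrt((-19/17 - sqrt(-63 + 4)) + I*sqrt(2054)) = sqrt((-19/17 - sqrt(-59)) + I*sqrt(2054)) = sqrt((-19/17 - I*sqrt(59)) + I*sqrt(2054)) = sqrt(-19/17 + I*sqrt(2054) - I*sqrt(59))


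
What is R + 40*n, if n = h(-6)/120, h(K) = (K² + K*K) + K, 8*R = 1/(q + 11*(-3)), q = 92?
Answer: 10385/472 ≈ 22.002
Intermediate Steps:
R = 1/472 (R = 1/(8*(92 + 11*(-3))) = 1/(8*(92 - 33)) = (⅛)/59 = (⅛)*(1/59) = 1/472 ≈ 0.0021186)
h(K) = K + 2*K² (h(K) = (K² + K²) + K = 2*K² + K = K + 2*K²)
n = 11/20 (n = -6*(1 + 2*(-6))/120 = -6*(1 - 12)*(1/120) = -6*(-11)*(1/120) = 66*(1/120) = 11/20 ≈ 0.55000)
R + 40*n = 1/472 + 40*(11/20) = 1/472 + 22 = 10385/472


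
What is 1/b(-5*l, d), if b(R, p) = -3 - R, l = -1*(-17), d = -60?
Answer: 1/82 ≈ 0.012195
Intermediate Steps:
l = 17
1/b(-5*l, d) = 1/(-3 - (-5)*17) = 1/(-3 - 1*(-85)) = 1/(-3 + 85) = 1/82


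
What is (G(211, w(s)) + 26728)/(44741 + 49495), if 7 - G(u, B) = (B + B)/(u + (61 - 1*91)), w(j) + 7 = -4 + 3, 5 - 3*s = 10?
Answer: 1613017/5685572 ≈ 0.28370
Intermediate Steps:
s = -5/3 (s = 5/3 - 1/3*10 = 5/3 - 10/3 = -5/3 ≈ -1.6667)
w(j) = -8 (w(j) = -7 + (-4 + 3) = -7 - 1 = -8)
G(u, B) = 7 - 2*B/(-30 + u) (G(u, B) = 7 - (B + B)/(u + (61 - 1*91)) = 7 - 2*B/(u + (61 - 91)) = 7 - 2*B/(u - 30) = 7 - 2*B/(-30 + u))
(G(211, w(s)) + 26728)/(44741 + 49495) = ((-210 - 2*(-8) + 7*211)/(-30 + 211) + 26728)/(44741 + 49495) = ((-210 + 16 + 1477)/181 + 26728)/94236 = ((1/181)*1283 + 26728)*(1/94236) = (1283/181 + 26728)*(1/94236) = (4839051/181)*(1/94236) = 1613017/5685572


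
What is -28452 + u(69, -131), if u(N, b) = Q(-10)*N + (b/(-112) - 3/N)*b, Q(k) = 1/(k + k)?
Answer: -368406351/12880 ≈ -28603.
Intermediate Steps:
Q(k) = 1/(2*k)
u(N, b) = -N/20 + b*(-3/N - b/112) (u(N, b) = ((½)/(-10))*N + (b/(-112) - 3/N)*b = ((½)*(-⅒))*N + (b*(-1/112) - 3/N)*b = -N/20 + (-b/112 - 3/N)*b = -N/20 + (-3/N - b/112)*b = -N/20 + b*(-3/N - b/112))
-28452 + u(69, -131) = -28452 + (-1/20*69 - 1/112*(-131)² - 3*(-131)/69) = -28452 + (-69/20 - 1/112*17161 - 3*(-131)*1/69) = -28452 + (-69/20 - 17161/112 + 131/23) = -28452 - 1944591/12880 = -368406351/12880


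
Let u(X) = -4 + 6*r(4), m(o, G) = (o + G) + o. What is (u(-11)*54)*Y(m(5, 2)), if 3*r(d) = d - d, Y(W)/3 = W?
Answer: -7776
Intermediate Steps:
m(o, G) = G + 2*o (m(o, G) = (G + o) + o = G + 2*o)
Y(W) = 3*W
r(d) = 0 (r(d) = (d - d)/3 = (⅓)*0 = 0)
u(X) = -4 (u(X) = -4 + 6*0 = -4 + 0 = -4)
(u(-11)*54)*Y(m(5, 2)) = (-4*54)*(3*(2 + 2*5)) = -648*(2 + 10) = -648*12 = -216*36 = -7776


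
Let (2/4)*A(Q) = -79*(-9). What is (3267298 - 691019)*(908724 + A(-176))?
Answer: 2344790026734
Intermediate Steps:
A(Q) = 1422 (A(Q) = 2*(-79*(-9)) = 2*711 = 1422)
(3267298 - 691019)*(908724 + A(-176)) = (3267298 - 691019)*(908724 + 1422) = 2576279*910146 = 2344790026734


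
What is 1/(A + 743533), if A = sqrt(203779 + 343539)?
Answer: 743533/552840774771 - sqrt(547318)/552840774771 ≈ 1.3436e-6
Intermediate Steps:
A = sqrt(547318) ≈ 739.81
1/(A + 743533) = 1/(sqrt(547318) + 743533) = 1/(743533 + sqrt(547318))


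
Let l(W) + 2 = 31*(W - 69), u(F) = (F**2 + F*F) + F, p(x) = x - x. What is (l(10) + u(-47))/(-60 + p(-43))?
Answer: -127/3 ≈ -42.333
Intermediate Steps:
p(x) = 0
u(F) = F + 2*F**2 (u(F) = (F**2 + F**2) + F = 2*F**2 + F = F + 2*F**2)
l(W) = -2141 + 31*W (l(W) = -2 + 31*(W - 69) = -2 + 31*(-69 + W) = -2 + (-2139 + 31*W) = -2141 + 31*W)
(l(10) + u(-47))/(-60 + p(-43)) = ((-2141 + 31*10) - 47*(1 + 2*(-47)))/(-60 + 0) = ((-2141 + 310) - 47*(1 - 94))/(-60) = (-1831 - 47*(-93))*(-1/60) = (-1831 + 4371)*(-1/60) = 2540*(-1/60) = -127/3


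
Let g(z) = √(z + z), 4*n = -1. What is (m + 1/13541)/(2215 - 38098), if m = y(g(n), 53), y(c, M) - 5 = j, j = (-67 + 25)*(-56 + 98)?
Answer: 23818618/485891703 ≈ 0.049020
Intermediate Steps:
n = -¼ (n = (¼)*(-1) = -¼ ≈ -0.25000)
g(z) = √2*√z (g(z) = √(2*z) = √2*√z)
j = -1764 (j = -42*42 = -1764)
y(c, M) = -1759 (y(c, M) = 5 - 1764 = -1759)
m = -1759
(m + 1/13541)/(2215 - 38098) = (-1759 + 1/13541)/(2215 - 38098) = (-1759 + 1/13541)/(-35883) = -23818618/13541*(-1/35883) = 23818618/485891703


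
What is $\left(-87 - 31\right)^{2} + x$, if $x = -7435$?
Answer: $6489$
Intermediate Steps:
$\left(-87 - 31\right)^{2} + x = \left(-87 - 31\right)^{2} - 7435 = \left(-118\right)^{2} - 7435 = 13924 - 7435 = 6489$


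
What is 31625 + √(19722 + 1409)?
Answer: 31625 + √21131 ≈ 31770.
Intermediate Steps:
31625 + √(19722 + 1409) = 31625 + √21131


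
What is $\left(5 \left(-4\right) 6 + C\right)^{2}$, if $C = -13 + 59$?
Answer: $5476$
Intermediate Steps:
$C = 46$
$\left(5 \left(-4\right) 6 + C\right)^{2} = \left(5 \left(-4\right) 6 + 46\right)^{2} = \left(\left(-20\right) 6 + 46\right)^{2} = \left(-120 + 46\right)^{2} = \left(-74\right)^{2} = 5476$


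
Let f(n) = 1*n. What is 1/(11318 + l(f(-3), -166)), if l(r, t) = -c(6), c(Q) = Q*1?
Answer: 1/11312 ≈ 8.8402e-5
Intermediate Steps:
c(Q) = Q
f(n) = n
l(r, t) = -6 (l(r, t) = -1*6 = -6)
1/(11318 + l(f(-3), -166)) = 1/(11318 - 6) = 1/11312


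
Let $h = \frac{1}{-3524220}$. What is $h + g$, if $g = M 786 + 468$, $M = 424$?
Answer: $\frac{1176144989039}{3524220} \approx 3.3373 \cdot 10^{5}$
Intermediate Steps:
$h = - \frac{1}{3524220} \approx -2.8375 \cdot 10^{-7}$
$g = 333732$ ($g = 424 \cdot 786 + 468 = 333264 + 468 = 333732$)
$h + g = - \frac{1}{3524220} + 333732 = \frac{1176144989039}{3524220}$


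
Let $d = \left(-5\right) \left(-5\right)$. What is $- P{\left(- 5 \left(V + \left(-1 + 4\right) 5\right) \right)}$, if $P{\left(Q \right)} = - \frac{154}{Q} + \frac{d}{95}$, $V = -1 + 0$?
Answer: $- \frac{234}{95} \approx -2.4632$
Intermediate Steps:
$d = 25$
$V = -1$
$P{\left(Q \right)} = \frac{5}{19} - \frac{154}{Q}$ ($P{\left(Q \right)} = - \frac{154}{Q} + \frac{25}{95} = - \frac{154}{Q} + 25 \cdot \frac{1}{95} = - \frac{154}{Q} + \frac{5}{19} = \frac{5}{19} - \frac{154}{Q}$)
$- P{\left(- 5 \left(V + \left(-1 + 4\right) 5\right) \right)} = - (\frac{5}{19} - \frac{154}{\left(-5\right) \left(-1 + \left(-1 + 4\right) 5\right)}) = - (\frac{5}{19} - \frac{154}{\left(-5\right) \left(-1 + 3 \cdot 5\right)}) = - (\frac{5}{19} - \frac{154}{\left(-5\right) \left(-1 + 15\right)}) = - (\frac{5}{19} - \frac{154}{\left(-5\right) 14}) = - (\frac{5}{19} - \frac{154}{-70}) = - (\frac{5}{19} - - \frac{11}{5}) = - (\frac{5}{19} + \frac{11}{5}) = \left(-1\right) \frac{234}{95} = - \frac{234}{95}$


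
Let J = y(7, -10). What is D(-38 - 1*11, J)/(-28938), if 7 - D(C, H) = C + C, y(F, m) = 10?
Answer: -5/1378 ≈ -0.0036284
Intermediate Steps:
J = 10
D(C, H) = 7 - 2*C (D(C, H) = 7 - (C + C) = 7 - 2*C)
D(-38 - 1*11, J)/(-28938) = (7 - 2*(-38 - 1*11))/(-28938) = (7 - 2*(-38 - 11))*(-1/28938) = (7 - 2*(-49))*(-1/28938) = (7 + 98)*(-1/28938) = 105*(-1/28938) = -5/1378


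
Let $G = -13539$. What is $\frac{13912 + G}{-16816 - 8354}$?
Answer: $- \frac{373}{25170} \approx -0.014819$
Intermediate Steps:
$\frac{13912 + G}{-16816 - 8354} = \frac{13912 - 13539}{-16816 - 8354} = \frac{373}{-25170} = 373 \left(- \frac{1}{25170}\right) = - \frac{373}{25170}$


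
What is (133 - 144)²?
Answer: 121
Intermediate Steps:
(133 - 144)² = (-11)² = 121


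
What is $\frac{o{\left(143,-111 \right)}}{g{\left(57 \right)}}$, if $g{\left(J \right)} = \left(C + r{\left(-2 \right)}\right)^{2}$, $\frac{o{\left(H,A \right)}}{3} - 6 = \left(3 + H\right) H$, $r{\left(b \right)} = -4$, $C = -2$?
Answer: $\frac{5221}{3} \approx 1740.3$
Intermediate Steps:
$o{\left(H,A \right)} = 18 + 3 H \left(3 + H\right)$ ($o{\left(H,A \right)} = 18 + 3 \left(3 + H\right) H = 18 + 3 H \left(3 + H\right)$)
$g{\left(J \right)} = 36$ ($g{\left(J \right)} = \left(-2 - 4\right)^{2} = \left(-6\right)^{2} = 36$)
$\frac{o{\left(143,-111 \right)}}{g{\left(57 \right)}} = \frac{18 + 3 \cdot 143^{2} + 9 \cdot 143}{36} = \left(18 + 3 \cdot 20449 + 1287\right) \frac{1}{36} = \left(18 + 61347 + 1287\right) \frac{1}{36} = 62652 \cdot \frac{1}{36} = \frac{5221}{3}$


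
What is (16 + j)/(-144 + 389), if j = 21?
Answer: 37/245 ≈ 0.15102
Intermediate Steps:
(16 + j)/(-144 + 389) = (16 + 21)/(-144 + 389) = 37/245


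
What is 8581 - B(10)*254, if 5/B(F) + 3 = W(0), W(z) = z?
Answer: 27013/3 ≈ 9004.3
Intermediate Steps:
B(F) = -5/3 (B(F) = 5/(-3 + 0) = 5/(-3) = 5*(-1/3) = -5/3)
8581 - B(10)*254 = 8581 - (-5)*254/3 = 8581 - 1*(-1270/3) = 8581 + 1270/3 = 27013/3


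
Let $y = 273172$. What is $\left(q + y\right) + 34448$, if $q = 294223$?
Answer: $601843$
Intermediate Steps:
$\left(q + y\right) + 34448 = \left(294223 + 273172\right) + 34448 = 567395 + 34448 = 601843$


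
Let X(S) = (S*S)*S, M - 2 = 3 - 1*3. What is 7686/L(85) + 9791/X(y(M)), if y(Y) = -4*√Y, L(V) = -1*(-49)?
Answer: 1098/7 - 9791*√2/256 ≈ 102.77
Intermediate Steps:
L(V) = 49
M = 2 (M = 2 + (3 - 1*3) = 2 + (3 - 3) = 2 + 0 = 2)
X(S) = S³ (X(S) = S²*S = S³)
7686/L(85) + 9791/X(y(M)) = 7686/49 + 9791/((-4*√2)³) = 7686*(1/49) + 9791/((-128*√2)) = 1098/7 + 9791*(-√2/256) = 1098/7 - 9791*√2/256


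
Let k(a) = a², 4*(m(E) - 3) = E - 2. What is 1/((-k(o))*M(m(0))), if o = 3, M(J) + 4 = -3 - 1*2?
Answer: 1/81 ≈ 0.012346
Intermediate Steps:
m(E) = 5/2 + E/4 (m(E) = 3 + (E - 2)/4 = 3 + (-2 + E)/4 = 3 + (-½ + E/4) = 5/2 + E/4)
M(J) = -9 (M(J) = -4 + (-3 - 1*2) = -4 + (-3 - 2) = -4 - 5 = -9)
1/((-k(o))*M(m(0))) = 1/(-1*3²*(-9)) = 1/(-1*9*(-9)) = 1/(-9*(-9)) = 1/81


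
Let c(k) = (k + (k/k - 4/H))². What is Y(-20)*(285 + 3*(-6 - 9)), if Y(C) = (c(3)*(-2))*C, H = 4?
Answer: 86400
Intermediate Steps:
c(k) = k² (c(k) = (k + (k/k - 4/4))² = (k + (1 - 4*¼))² = (k + (1 - 1))² = (k + 0)² = k²)
Y(C) = -18*C (Y(C) = (3²*(-2))*C = (9*(-2))*C = -18*C)
Y(-20)*(285 + 3*(-6 - 9)) = (-18*(-20))*(285 + 3*(-6 - 9)) = 360*(285 + 3*(-15)) = 360*(285 - 45) = 360*240 = 86400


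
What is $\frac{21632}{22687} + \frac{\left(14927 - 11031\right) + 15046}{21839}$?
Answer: $\frac{902158402}{495461393} \approx 1.8208$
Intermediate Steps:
$\frac{21632}{22687} + \frac{\left(14927 - 11031\right) + 15046}{21839} = 21632 \cdot \frac{1}{22687} + \left(3896 + 15046\right) \frac{1}{21839} = \frac{21632}{22687} + 18942 \cdot \frac{1}{21839} = \frac{21632}{22687} + \frac{18942}{21839} = \frac{902158402}{495461393}$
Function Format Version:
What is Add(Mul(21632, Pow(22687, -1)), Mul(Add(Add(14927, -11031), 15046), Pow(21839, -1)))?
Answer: Rational(902158402, 495461393) ≈ 1.8208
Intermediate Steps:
Add(Mul(21632, Pow(22687, -1)), Mul(Add(Add(14927, -11031), 15046), Pow(21839, -1))) = Add(Mul(21632, Rational(1, 22687)), Mul(Add(3896, 15046), Rational(1, 21839))) = Add(Rational(21632, 22687), Mul(18942, Rational(1, 21839))) = Add(Rational(21632, 22687), Rational(18942, 21839)) = Rational(902158402, 495461393)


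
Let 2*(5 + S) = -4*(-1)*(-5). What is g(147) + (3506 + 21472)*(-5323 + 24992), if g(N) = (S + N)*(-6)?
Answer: 491291490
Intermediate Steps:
S = -15 (S = -5 + (-4*(-1)*(-5))/2 = -5 + (4*(-5))/2 = -5 + (½)*(-20) = -5 - 10 = -15)
g(N) = 90 - 6*N (g(N) = (-15 + N)*(-6) = 90 - 6*N)
g(147) + (3506 + 21472)*(-5323 + 24992) = (90 - 6*147) + (3506 + 21472)*(-5323 + 24992) = (90 - 882) + 24978*19669 = -792 + 491292282 = 491291490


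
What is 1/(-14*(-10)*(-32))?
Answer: -1/4480 ≈ -0.00022321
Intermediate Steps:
1/(-14*(-10)*(-32)) = 1/(140*(-32)) = 1/(-4480) = -1/4480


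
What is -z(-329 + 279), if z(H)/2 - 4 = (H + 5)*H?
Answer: -4508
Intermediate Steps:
z(H) = 8 + 2*H*(5 + H) (z(H) = 8 + 2*((H + 5)*H) = 8 + 2*((5 + H)*H) = 8 + 2*(H*(5 + H)) = 8 + 2*H*(5 + H))
-z(-329 + 279) = -(8 + 2*(-329 + 279)**2 + 10*(-329 + 279)) = -(8 + 2*(-50)**2 + 10*(-50)) = -(8 + 2*2500 - 500) = -(8 + 5000 - 500) = -1*4508 = -4508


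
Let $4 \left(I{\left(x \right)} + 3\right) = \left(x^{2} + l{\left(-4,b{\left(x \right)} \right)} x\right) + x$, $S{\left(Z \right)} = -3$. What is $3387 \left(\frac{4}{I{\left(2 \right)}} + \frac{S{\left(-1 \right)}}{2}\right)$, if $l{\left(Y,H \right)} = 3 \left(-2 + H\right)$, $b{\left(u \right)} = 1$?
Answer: $- \frac{19193}{2} \approx -9596.5$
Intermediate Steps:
$l{\left(Y,H \right)} = -6 + 3 H$
$I{\left(x \right)} = -3 - \frac{x}{2} + \frac{x^{2}}{4}$ ($I{\left(x \right)} = -3 + \frac{\left(x^{2} + \left(-6 + 3 \cdot 1\right) x\right) + x}{4} = -3 + \frac{\left(x^{2} + \left(-6 + 3\right) x\right) + x}{4} = -3 + \frac{\left(x^{2} - 3 x\right) + x}{4} = -3 + \frac{x^{2} - 2 x}{4} = -3 + \left(- \frac{x}{2} + \frac{x^{2}}{4}\right) = -3 - \frac{x}{2} + \frac{x^{2}}{4}$)
$3387 \left(\frac{4}{I{\left(2 \right)}} + \frac{S{\left(-1 \right)}}{2}\right) = 3387 \left(\frac{4}{-3 - 1 + \frac{2^{2}}{4}} - \frac{3}{2}\right) = 3387 \left(\frac{4}{-3 - 1 + \frac{1}{4} \cdot 4} - \frac{3}{2}\right) = 3387 \left(\frac{4}{-3 - 1 + 1} - \frac{3}{2}\right) = 3387 \left(\frac{4}{-3} - \frac{3}{2}\right) = 3387 \left(4 \left(- \frac{1}{3}\right) - \frac{3}{2}\right) = 3387 \left(- \frac{4}{3} - \frac{3}{2}\right) = 3387 \left(- \frac{17}{6}\right) = - \frac{19193}{2}$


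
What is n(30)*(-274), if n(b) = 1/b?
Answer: -137/15 ≈ -9.1333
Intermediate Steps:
n(30)*(-274) = -274/30 = (1/30)*(-274) = -137/15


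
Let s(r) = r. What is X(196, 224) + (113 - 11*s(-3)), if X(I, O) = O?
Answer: 370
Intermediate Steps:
X(196, 224) + (113 - 11*s(-3)) = 224 + (113 - 11*(-3)) = 224 + (113 + 33) = 224 + 146 = 370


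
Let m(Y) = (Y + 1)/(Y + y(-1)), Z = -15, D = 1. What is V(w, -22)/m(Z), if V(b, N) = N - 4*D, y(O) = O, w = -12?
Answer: -208/7 ≈ -29.714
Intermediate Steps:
V(b, N) = -4 + N (V(b, N) = N - 4*1 = N - 4 = -4 + N)
m(Y) = (1 + Y)/(-1 + Y) (m(Y) = (Y + 1)/(Y - 1) = (1 + Y)/(-1 + Y))
V(w, -22)/m(Z) = (-4 - 22)/(((1 - 15)/(-1 - 15))) = -26/(-14/(-16)) = -26/((-1/16*(-14))) = -26/7/8 = -26*8/7 = -208/7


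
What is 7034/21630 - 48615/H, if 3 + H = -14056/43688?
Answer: 574260091621/39236820 ≈ 14636.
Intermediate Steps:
H = -18140/5461 (H = -3 - 14056/43688 = -3 - 14056*1/43688 = -3 - 1757/5461 = -18140/5461 ≈ -3.3217)
7034/21630 - 48615/H = 7034/21630 - 48615/(-18140/5461) = 7034*(1/21630) - 48615*(-5461/18140) = 3517/10815 + 53097303/3628 = 574260091621/39236820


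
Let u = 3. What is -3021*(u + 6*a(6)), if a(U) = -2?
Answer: 27189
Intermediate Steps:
-3021*(u + 6*a(6)) = -3021*(3 + 6*(-2)) = -3021*(3 - 12) = -3021*(-9) = 27189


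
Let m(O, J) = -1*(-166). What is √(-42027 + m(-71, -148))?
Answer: I*√41861 ≈ 204.6*I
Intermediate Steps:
m(O, J) = 166
√(-42027 + m(-71, -148)) = √(-42027 + 166) = √(-41861) = I*√41861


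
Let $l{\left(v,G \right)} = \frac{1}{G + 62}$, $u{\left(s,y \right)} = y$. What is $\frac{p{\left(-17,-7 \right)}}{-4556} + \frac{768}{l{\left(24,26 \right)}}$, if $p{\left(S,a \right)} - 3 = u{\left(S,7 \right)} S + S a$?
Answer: $\frac{307912701}{4556} \approx 67584.0$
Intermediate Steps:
$l{\left(v,G \right)} = \frac{1}{62 + G}$
$p{\left(S,a \right)} = 3 + 7 S + S a$ ($p{\left(S,a \right)} = 3 + \left(7 S + S a\right) = 3 + 7 S + S a$)
$\frac{p{\left(-17,-7 \right)}}{-4556} + \frac{768}{l{\left(24,26 \right)}} = \frac{3 + 7 \left(-17\right) - -119}{-4556} + \frac{768}{\frac{1}{62 + 26}} = \left(3 - 119 + 119\right) \left(- \frac{1}{4556}\right) + \frac{768}{\frac{1}{88}} = 3 \left(- \frac{1}{4556}\right) + 768 \frac{1}{\frac{1}{88}} = - \frac{3}{4556} + 768 \cdot 88 = - \frac{3}{4556} + 67584 = \frac{307912701}{4556}$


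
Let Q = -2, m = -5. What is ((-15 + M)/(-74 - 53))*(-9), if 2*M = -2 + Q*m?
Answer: -99/127 ≈ -0.77953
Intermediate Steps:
M = 4 (M = (-2 - 2*(-5))/2 = (-2 + 10)/2 = (½)*8 = 4)
((-15 + M)/(-74 - 53))*(-9) = ((-15 + 4)/(-74 - 53))*(-9) = (-11/(-127))*(-9) = -1/127*(-11)*(-9) = (11/127)*(-9) = -99/127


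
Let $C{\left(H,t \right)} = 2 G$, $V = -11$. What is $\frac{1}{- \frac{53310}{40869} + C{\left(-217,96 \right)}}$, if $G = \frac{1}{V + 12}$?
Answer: $\frac{13623}{9476} \approx 1.4376$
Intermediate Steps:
$G = 1$ ($G = \frac{1}{-11 + 12} = 1^{-1} = 1$)
$C{\left(H,t \right)} = 2$ ($C{\left(H,t \right)} = 2 \cdot 1 = 2$)
$\frac{1}{- \frac{53310}{40869} + C{\left(-217,96 \right)}} = \frac{1}{- \frac{53310}{40869} + 2} = \frac{1}{\left(-53310\right) \frac{1}{40869} + 2} = \frac{1}{- \frac{17770}{13623} + 2} = \frac{1}{\frac{9476}{13623}} = \frac{13623}{9476}$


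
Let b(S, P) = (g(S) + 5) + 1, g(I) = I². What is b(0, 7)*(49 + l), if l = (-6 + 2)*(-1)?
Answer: 318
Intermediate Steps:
l = 4 (l = -4*(-1) = 4)
b(S, P) = 6 + S² (b(S, P) = (S² + 5) + 1 = (5 + S²) + 1 = 6 + S²)
b(0, 7)*(49 + l) = (6 + 0²)*(49 + 4) = (6 + 0)*53 = 6*53 = 318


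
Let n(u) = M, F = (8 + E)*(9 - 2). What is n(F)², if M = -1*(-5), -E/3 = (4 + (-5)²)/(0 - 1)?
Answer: 25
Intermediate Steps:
E = 87 (E = -3*(4 + (-5)²)/(0 - 1) = -3*(4 + 25)/(-1) = -87*(-1) = -3*(-29) = 87)
M = 5
F = 665 (F = (8 + 87)*(9 - 2) = 95*7 = 665)
n(u) = 5
n(F)² = 5² = 25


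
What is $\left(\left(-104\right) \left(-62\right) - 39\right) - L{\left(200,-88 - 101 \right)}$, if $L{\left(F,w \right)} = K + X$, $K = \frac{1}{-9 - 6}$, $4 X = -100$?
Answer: $\frac{96511}{15} \approx 6434.1$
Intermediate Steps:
$X = -25$ ($X = \frac{1}{4} \left(-100\right) = -25$)
$K = - \frac{1}{15}$ ($K = \frac{1}{-15} = - \frac{1}{15} \approx -0.066667$)
$L{\left(F,w \right)} = - \frac{376}{15}$ ($L{\left(F,w \right)} = - \frac{1}{15} - 25 = - \frac{376}{15}$)
$\left(\left(-104\right) \left(-62\right) - 39\right) - L{\left(200,-88 - 101 \right)} = \left(\left(-104\right) \left(-62\right) - 39\right) - - \frac{376}{15} = \left(6448 - 39\right) + \frac{376}{15} = 6409 + \frac{376}{15} = \frac{96511}{15}$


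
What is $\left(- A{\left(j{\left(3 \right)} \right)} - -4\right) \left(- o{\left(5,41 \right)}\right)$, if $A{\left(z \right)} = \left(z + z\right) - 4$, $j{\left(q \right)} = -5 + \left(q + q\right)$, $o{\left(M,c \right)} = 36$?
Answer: $-216$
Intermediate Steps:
$j{\left(q \right)} = -5 + 2 q$
$A{\left(z \right)} = -4 + 2 z$ ($A{\left(z \right)} = 2 z - 4 = -4 + 2 z$)
$\left(- A{\left(j{\left(3 \right)} \right)} - -4\right) \left(- o{\left(5,41 \right)}\right) = \left(- (-4 + 2 \left(-5 + 2 \cdot 3\right)) - -4\right) \left(\left(-1\right) 36\right) = \left(- (-4 + 2 \left(-5 + 6\right)) + 4\right) \left(-36\right) = \left(- (-4 + 2 \cdot 1) + 4\right) \left(-36\right) = \left(- (-4 + 2) + 4\right) \left(-36\right) = \left(\left(-1\right) \left(-2\right) + 4\right) \left(-36\right) = \left(2 + 4\right) \left(-36\right) = 6 \left(-36\right) = -216$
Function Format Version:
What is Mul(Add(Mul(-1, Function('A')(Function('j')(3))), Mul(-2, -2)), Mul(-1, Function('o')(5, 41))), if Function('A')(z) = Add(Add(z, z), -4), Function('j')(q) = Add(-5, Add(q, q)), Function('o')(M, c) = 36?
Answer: -216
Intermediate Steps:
Function('j')(q) = Add(-5, Mul(2, q))
Function('A')(z) = Add(-4, Mul(2, z)) (Function('A')(z) = Add(Mul(2, z), -4) = Add(-4, Mul(2, z)))
Mul(Add(Mul(-1, Function('A')(Function('j')(3))), Mul(-2, -2)), Mul(-1, Function('o')(5, 41))) = Mul(Add(Mul(-1, Add(-4, Mul(2, Add(-5, Mul(2, 3))))), Mul(-2, -2)), Mul(-1, 36)) = Mul(Add(Mul(-1, Add(-4, Mul(2, Add(-5, 6)))), 4), -36) = Mul(Add(Mul(-1, Add(-4, Mul(2, 1))), 4), -36) = Mul(Add(Mul(-1, Add(-4, 2)), 4), -36) = Mul(Add(Mul(-1, -2), 4), -36) = Mul(Add(2, 4), -36) = Mul(6, -36) = -216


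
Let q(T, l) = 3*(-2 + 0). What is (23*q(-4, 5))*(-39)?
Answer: 5382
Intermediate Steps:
q(T, l) = -6 (q(T, l) = 3*(-2) = -6)
(23*q(-4, 5))*(-39) = (23*(-6))*(-39) = -138*(-39) = 5382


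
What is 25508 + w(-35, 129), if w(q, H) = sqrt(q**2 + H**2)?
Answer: 25508 + sqrt(17866) ≈ 25642.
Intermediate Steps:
w(q, H) = sqrt(H**2 + q**2)
25508 + w(-35, 129) = 25508 + sqrt(129**2 + (-35)**2) = 25508 + sqrt(16641 + 1225) = 25508 + sqrt(17866)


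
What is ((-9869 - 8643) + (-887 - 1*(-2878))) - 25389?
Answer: -41910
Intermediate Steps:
((-9869 - 8643) + (-887 - 1*(-2878))) - 25389 = (-18512 + (-887 + 2878)) - 25389 = (-18512 + 1991) - 25389 = -16521 - 25389 = -41910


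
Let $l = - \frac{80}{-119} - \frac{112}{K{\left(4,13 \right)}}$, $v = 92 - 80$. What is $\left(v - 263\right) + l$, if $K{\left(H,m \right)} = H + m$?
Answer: $- \frac{30573}{119} \approx -256.92$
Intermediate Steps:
$v = 12$
$l = - \frac{704}{119}$ ($l = - \frac{80}{-119} - \frac{112}{4 + 13} = \left(-80\right) \left(- \frac{1}{119}\right) - \frac{112}{17} = \frac{80}{119} - \frac{112}{17} = - \frac{704}{119} \approx -5.916$)
$\left(v - 263\right) + l = \left(12 - 263\right) - \frac{704}{119} = -251 - \frac{704}{119} = - \frac{30573}{119}$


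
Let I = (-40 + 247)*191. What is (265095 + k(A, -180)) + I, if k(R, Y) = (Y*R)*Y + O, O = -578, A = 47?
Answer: 1826854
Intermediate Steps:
k(R, Y) = -578 + R*Y**2 (k(R, Y) = (Y*R)*Y - 578 = (R*Y)*Y - 578 = R*Y**2 - 578 = -578 + R*Y**2)
I = 39537 (I = 207*191 = 39537)
(265095 + k(A, -180)) + I = (265095 + (-578 + 47*(-180)**2)) + 39537 = (265095 + (-578 + 47*32400)) + 39537 = (265095 + (-578 + 1522800)) + 39537 = (265095 + 1522222) + 39537 = 1787317 + 39537 = 1826854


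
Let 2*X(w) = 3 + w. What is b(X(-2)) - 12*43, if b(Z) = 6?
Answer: -510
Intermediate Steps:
X(w) = 3/2 + w/2 (X(w) = (3 + w)/2 = 3/2 + w/2)
b(X(-2)) - 12*43 = 6 - 12*43 = 6 - 516 = -510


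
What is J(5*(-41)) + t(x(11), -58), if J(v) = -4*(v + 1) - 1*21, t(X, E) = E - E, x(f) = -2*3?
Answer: 795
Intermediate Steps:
x(f) = -6
t(X, E) = 0
J(v) = -25 - 4*v (J(v) = -4*(1 + v) - 21 = (-4 - 4*v) - 21 = -25 - 4*v)
J(5*(-41)) + t(x(11), -58) = (-25 - 20*(-41)) + 0 = (-25 - 4*(-205)) + 0 = (-25 + 820) + 0 = 795 + 0 = 795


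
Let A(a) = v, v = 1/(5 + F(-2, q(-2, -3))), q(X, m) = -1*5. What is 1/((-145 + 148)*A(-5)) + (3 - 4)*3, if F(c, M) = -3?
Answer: -7/3 ≈ -2.3333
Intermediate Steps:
q(X, m) = -5
v = 1/2 (v = 1/(5 - 3) = 1/2 ≈ 0.50000)
A(a) = 1/2
1/((-145 + 148)*A(-5)) + (3 - 4)*3 = 1/((-145 + 148)*(1/2)) + (3 - 4)*3 = 2/3 - 1*3 = (1/3)*2 - 3 = 2/3 - 3 = -7/3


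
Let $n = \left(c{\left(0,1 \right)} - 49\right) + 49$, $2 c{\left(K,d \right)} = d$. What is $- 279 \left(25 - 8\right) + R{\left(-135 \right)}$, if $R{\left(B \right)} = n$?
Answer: $- \frac{9485}{2} \approx -4742.5$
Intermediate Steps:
$c{\left(K,d \right)} = \frac{d}{2}$
$n = \frac{1}{2}$ ($n = \left(\frac{1}{2} \cdot 1 - 49\right) + 49 = \left(\frac{1}{2} - 49\right) + 49 = - \frac{97}{2} + 49 = \frac{1}{2} \approx 0.5$)
$R{\left(B \right)} = \frac{1}{2}$
$- 279 \left(25 - 8\right) + R{\left(-135 \right)} = - 279 \left(25 - 8\right) + \frac{1}{2} = \left(-279\right) 17 + \frac{1}{2} = -4743 + \frac{1}{2} = - \frac{9485}{2}$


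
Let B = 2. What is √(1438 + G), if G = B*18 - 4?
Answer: 7*√30 ≈ 38.341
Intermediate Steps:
G = 32 (G = 2*18 - 4 = 36 - 4 = 32)
√(1438 + G) = √(1438 + 32) = √1470 = 7*√30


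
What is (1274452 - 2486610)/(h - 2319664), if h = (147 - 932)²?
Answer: 1212158/1703439 ≈ 0.71159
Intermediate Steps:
h = 616225 (h = (-785)² = 616225)
(1274452 - 2486610)/(h - 2319664) = (1274452 - 2486610)/(616225 - 2319664) = -1212158/(-1703439) = -1212158*(-1/1703439) = 1212158/1703439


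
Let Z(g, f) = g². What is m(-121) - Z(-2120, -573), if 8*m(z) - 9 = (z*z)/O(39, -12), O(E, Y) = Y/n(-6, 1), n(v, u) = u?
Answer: -431476933/96 ≈ -4.4946e+6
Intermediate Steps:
O(E, Y) = Y (O(E, Y) = Y/1 = 1*Y = Y)
m(z) = 9/8 - z²/96 (m(z) = 9/8 + ((z*z)/(-12))/8 = 9/8 + (z²*(-1/12))/8 = 9/8 + (-z²/12)/8 = 9/8 - z²/96)
m(-121) - Z(-2120, -573) = (9/8 - 1/96*(-121)²) - 1*(-2120)² = (9/8 - 1/96*14641) - 1*4494400 = (9/8 - 14641/96) - 4494400 = -14533/96 - 4494400 = -431476933/96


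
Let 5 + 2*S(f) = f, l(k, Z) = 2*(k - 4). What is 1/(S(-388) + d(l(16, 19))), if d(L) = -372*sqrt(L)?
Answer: 262/4376805 - 992*sqrt(6)/4376805 ≈ -0.00049531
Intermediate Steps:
l(k, Z) = -8 + 2*k (l(k, Z) = 2*(-4 + k) = -8 + 2*k)
S(f) = -5/2 + f/2
1/(S(-388) + d(l(16, 19))) = 1/((-5/2 + (1/2)*(-388)) - 372*sqrt(-8 + 2*16)) = 1/((-5/2 - 194) - 372*sqrt(-8 + 32)) = 1/(-393/2 - 744*sqrt(6))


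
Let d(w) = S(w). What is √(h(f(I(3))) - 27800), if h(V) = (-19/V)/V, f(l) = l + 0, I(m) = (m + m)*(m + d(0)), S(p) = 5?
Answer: I*√64051219/48 ≈ 166.73*I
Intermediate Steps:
d(w) = 5
I(m) = 2*m*(5 + m) (I(m) = (m + m)*(m + 5) = (2*m)*(5 + m) = 2*m*(5 + m))
f(l) = l
h(V) = -19/V²
√(h(f(I(3))) - 27800) = √(-19*1/(36*(5 + 3)²) - 27800) = √(-19/(2*3*8)² - 27800) = √(-19/48² - 27800) = √(-19*1/2304 - 27800) = √(-19/2304 - 27800) = √(-64051219/2304) = I*√64051219/48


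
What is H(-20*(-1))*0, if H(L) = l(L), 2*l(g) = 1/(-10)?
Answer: 0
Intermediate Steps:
l(g) = -1/20 (l(g) = (1/2)/(-10) = (1/2)*(-1/10) = -1/20)
H(L) = -1/20
H(-20*(-1))*0 = -1/20*0 = 0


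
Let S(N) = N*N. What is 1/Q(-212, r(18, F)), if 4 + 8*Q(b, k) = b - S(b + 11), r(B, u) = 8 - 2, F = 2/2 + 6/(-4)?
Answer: -8/40617 ≈ -0.00019696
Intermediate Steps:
F = -½ (F = 2*(½) + 6*(-¼) = 1 - 3/2 = -½ ≈ -0.50000)
S(N) = N²
r(B, u) = 6
Q(b, k) = -½ - (11 + b)²/8 + b/8 (Q(b, k) = -½ + (b - (b + 11)²)/8 = -½ + (b - (11 + b)²)/8 = -½ + (-(11 + b)²/8 + b/8) = -½ - (11 + b)²/8 + b/8)
1/Q(-212, r(18, F)) = 1/(-½ - (11 - 212)²/8 + (⅛)*(-212)) = 1/(-½ - ⅛*(-201)² - 53/2) = 1/(-½ - ⅛*40401 - 53/2) = 1/(-½ - 40401/8 - 53/2) = 1/(-40617/8) = -8/40617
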